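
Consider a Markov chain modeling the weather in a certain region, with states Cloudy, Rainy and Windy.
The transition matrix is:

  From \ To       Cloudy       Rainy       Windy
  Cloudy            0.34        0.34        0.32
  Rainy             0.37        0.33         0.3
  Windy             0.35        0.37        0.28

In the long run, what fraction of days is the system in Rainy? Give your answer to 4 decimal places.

0.3456

Let the stationary distribution be π with π = πP and π_1 + π_2 + π_3 = 1.
π_1 = 0.34·π_1 + 0.37·π_2 + 0.35·π_3
π_2 = 0.34·π_1 + 0.33·π_2 + 0.37·π_3
Solving with the normalization constraint gives π = (0.3534, 0.3456, 0.3010).
So the stationary probability of Rainy is 0.3456.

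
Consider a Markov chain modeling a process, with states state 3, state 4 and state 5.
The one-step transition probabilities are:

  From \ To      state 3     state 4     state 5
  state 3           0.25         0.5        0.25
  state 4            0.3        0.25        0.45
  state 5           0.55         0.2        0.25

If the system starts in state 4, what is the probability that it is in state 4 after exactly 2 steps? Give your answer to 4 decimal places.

Sum over the intermediate state after 1 step:
P = P(state 4→state 3)·P(state 3→state 4) + P(state 4→state 4)·P(state 4→state 4) + P(state 4→state 5)·P(state 5→state 4)
  = 0.3×0.5 + 0.25×0.25 + 0.45×0.2
  = 0.1500 + 0.0625 + 0.0900 = 0.3025

0.3025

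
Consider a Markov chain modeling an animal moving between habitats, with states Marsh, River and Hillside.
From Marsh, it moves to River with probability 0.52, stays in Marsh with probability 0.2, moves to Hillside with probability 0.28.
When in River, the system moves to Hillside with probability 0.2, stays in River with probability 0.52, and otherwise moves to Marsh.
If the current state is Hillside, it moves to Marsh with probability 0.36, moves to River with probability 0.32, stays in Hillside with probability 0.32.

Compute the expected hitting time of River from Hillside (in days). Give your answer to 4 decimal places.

2.6173

Let t(s) be the expected number of days to first reach River from state s, with t(River) = 0. Conditioning on the first day:
t(Marsh) = 1 + 0.2·t(Marsh) + 0.28·t(Hillside)
t(Hillside) = 1 + 0.36·t(Marsh) + 0.32·t(Hillside)
Solving: t(Marsh) = 2.1661, t(Hillside) = 2.6173.
Expected days from Hillside to River: 2.6173.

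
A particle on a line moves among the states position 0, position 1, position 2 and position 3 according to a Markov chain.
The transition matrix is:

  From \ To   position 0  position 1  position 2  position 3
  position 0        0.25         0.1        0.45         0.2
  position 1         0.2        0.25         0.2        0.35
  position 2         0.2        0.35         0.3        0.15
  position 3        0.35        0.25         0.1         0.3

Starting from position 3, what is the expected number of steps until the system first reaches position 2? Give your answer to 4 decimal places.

4.5013

Let t(s) be the expected number of steps to first reach position 2 from state s, with t(position 2) = 0. Conditioning on the first step:
t(position 0) = 1 + 0.25·t(position 0) + 0.1·t(position 1) + 0.2·t(position 3)
t(position 1) = 1 + 0.2·t(position 0) + 0.25·t(position 1) + 0.35·t(position 3)
t(position 3) = 1 + 0.35·t(position 0) + 0.25·t(position 1) + 0.3·t(position 3)
Solving: t(position 0) = 3.1018, t(position 1) = 4.2611, t(position 3) = 4.5013.
Expected steps from position 3 to position 2: 4.5013.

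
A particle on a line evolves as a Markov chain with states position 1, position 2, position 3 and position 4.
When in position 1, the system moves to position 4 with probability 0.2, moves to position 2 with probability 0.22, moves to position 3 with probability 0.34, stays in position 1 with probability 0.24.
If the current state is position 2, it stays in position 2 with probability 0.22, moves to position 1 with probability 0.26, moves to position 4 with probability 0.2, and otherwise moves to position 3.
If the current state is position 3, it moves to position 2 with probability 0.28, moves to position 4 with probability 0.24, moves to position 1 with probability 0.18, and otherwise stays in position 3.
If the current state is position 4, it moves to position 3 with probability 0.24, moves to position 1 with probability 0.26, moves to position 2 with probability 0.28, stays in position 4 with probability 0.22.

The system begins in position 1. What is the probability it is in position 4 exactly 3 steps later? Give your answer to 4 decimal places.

Propagate the distribution vector 3 steps from position 1.
After 0 steps: (1.0000, 0.0000, 0.0000, 0.0000)
After 1 step: (0.2400, 0.2200, 0.3400, 0.2000)
After 2 steps: (0.2280, 0.2524, 0.3020, 0.2176)
After 3 steps: (0.2313, 0.2512, 0.3011, 0.2164)
P(in position 4 after 3 steps) = 0.2164

0.2164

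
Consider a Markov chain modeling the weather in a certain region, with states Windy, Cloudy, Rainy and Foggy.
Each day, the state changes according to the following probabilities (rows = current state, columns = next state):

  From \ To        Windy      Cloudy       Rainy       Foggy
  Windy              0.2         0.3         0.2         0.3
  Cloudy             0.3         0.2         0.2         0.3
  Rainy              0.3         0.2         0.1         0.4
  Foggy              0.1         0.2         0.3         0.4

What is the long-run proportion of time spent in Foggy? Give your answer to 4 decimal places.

0.3571

Let the stationary distribution be π with π = πP and π_1 + π_2 + π_3 + π_4 = 1.
π_1 = 0.2·π_1 + 0.3·π_2 + 0.3·π_3 + 0.1·π_4
π_2 = 0.3·π_1 + 0.2·π_2 + 0.2·π_3 + 0.2·π_4
π_3 = 0.2·π_1 + 0.2·π_2 + 0.1·π_3 + 0.3·π_4
Solving with the normalization constraint gives π = (0.2078, 0.2208, 0.2143, 0.3571).
So the stationary probability of Foggy is 0.3571.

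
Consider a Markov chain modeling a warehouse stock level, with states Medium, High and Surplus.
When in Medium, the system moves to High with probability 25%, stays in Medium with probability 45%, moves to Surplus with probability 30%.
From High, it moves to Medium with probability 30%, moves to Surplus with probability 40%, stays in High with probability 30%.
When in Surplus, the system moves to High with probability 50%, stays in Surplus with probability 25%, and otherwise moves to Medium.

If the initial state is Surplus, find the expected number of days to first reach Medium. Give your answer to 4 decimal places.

Let t(s) be the expected number of days to first reach Medium from state s, with t(Medium) = 0. Conditioning on the first day:
t(High) = 1 + 0.3·t(High) + 0.4·t(Surplus)
t(Surplus) = 1 + 0.5·t(High) + 0.25·t(Surplus)
Solving: t(High) = 3.5385, t(Surplus) = 3.6923.
Expected days from Surplus to Medium: 3.6923.

3.6923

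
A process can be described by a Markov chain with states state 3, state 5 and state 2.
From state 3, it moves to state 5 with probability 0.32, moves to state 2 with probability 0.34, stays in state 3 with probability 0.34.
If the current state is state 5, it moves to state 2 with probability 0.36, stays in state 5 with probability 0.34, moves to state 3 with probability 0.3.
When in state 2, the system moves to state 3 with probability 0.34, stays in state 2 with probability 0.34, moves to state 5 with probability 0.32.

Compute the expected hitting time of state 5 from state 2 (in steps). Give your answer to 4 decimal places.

3.1250

Let t(s) be the expected number of steps to first reach state 5 from state s, with t(state 5) = 0. Conditioning on the first step:
t(state 3) = 1 + 0.34·t(state 3) + 0.34·t(state 2)
t(state 2) = 1 + 0.34·t(state 3) + 0.34·t(state 2)
Solving: t(state 3) = 3.1250, t(state 2) = 3.1250.
Expected steps from state 2 to state 5: 3.1250.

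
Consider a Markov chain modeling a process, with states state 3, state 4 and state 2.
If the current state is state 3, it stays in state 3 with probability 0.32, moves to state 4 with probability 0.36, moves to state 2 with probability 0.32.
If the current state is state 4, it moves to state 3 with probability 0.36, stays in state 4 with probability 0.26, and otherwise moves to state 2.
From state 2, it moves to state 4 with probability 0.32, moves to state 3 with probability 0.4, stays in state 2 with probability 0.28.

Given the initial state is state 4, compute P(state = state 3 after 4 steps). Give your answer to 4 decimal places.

Propagate the distribution vector 4 steps from state 4.
After 0 steps: (0.0000, 1.0000, 0.0000)
After 1 step: (0.3600, 0.2600, 0.3800)
After 2 steps: (0.3608, 0.3188, 0.3204)
After 3 steps: (0.3584, 0.3153, 0.3263)
After 4 steps: (0.3587, 0.3154, 0.3259)
P(in state 3 after 4 steps) = 0.3587

0.3587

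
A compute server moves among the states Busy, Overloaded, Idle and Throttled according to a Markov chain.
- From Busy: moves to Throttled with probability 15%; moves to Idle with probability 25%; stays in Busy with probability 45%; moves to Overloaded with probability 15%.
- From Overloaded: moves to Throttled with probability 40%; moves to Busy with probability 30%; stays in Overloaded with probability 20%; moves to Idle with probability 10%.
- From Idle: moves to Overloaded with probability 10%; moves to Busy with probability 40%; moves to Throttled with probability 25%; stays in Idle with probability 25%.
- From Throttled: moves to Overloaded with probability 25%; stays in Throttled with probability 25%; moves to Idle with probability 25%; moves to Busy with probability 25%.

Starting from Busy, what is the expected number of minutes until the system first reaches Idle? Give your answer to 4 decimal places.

4.4865

Let t(s) be the expected number of minutes to first reach Idle from state s, with t(Idle) = 0. Conditioning on the first minute:
t(Busy) = 1 + 0.45·t(Busy) + 0.15·t(Overloaded) + 0.15·t(Throttled)
t(Overloaded) = 1 + 0.3·t(Busy) + 0.2·t(Overloaded) + 0.4·t(Throttled)
t(Throttled) = 1 + 0.25·t(Busy) + 0.25·t(Overloaded) + 0.25·t(Throttled)
Solving: t(Busy) = 4.4865, t(Overloaded) = 5.2162, t(Throttled) = 4.5676.
Expected minutes from Busy to Idle: 4.4865.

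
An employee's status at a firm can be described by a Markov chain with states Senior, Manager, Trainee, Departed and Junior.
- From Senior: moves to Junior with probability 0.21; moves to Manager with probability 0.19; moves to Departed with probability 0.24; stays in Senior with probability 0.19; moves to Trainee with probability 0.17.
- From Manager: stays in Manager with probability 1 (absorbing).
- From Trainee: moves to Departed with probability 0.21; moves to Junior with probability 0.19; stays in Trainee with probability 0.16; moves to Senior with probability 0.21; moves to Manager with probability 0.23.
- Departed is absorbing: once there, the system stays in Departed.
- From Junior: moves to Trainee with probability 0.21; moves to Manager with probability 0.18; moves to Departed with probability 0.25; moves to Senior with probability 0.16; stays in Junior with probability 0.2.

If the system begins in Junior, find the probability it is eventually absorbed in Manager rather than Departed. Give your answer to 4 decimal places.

0.4432

Let h(s) be the probability of absorption at Manager starting from transient state s. Then h(Manager) = 1 and h(Departed) = 0. By first-step analysis:
h(Senior) = 0.19·h(Senior) + 0.19·1 + 0.17·h(Trainee) + 0.24·0 + 0.21·h(Junior)
h(Trainee) = 0.21·h(Senior) + 0.23·1 + 0.16·h(Trainee) + 0.21·0 + 0.19·h(Junior)
h(Junior) = 0.16·h(Senior) + 0.18·1 + 0.21·h(Trainee) + 0.25·0 + 0.2·h(Junior)
Solving: h(Senior) = 0.4517, h(Trainee) = 0.4870, h(Junior) = 0.4432.
Starting from Junior, the probability is 0.4432.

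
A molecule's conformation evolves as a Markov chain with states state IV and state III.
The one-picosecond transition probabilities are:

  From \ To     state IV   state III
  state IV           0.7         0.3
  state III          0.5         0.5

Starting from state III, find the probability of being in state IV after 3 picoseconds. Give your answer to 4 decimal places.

0.6200

Propagate the distribution vector 3 picoseconds from state III.
After 0 picoseconds: (0.0000, 1.0000)
After 1 picosecond: (0.5000, 0.5000)
After 2 picoseconds: (0.6000, 0.4000)
After 3 picoseconds: (0.6200, 0.3800)
P(in state IV after 3 picoseconds) = 0.6200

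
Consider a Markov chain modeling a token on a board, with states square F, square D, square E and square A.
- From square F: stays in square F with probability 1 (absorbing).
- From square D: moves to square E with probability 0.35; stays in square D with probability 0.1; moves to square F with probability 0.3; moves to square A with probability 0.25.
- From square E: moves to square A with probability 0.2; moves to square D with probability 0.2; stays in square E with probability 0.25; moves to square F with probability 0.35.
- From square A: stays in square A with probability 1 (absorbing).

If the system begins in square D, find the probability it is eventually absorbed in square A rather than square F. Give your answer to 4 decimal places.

Let h(s) be the probability of absorption at square A starting from transient state s. Then h(square A) = 1 and h(square F) = 0. By first-step analysis:
h(square D) = 0.3·0 + 0.1·h(square D) + 0.35·h(square E) + 0.25·1
h(square E) = 0.35·0 + 0.2·h(square D) + 0.25·h(square E) + 0.2·1
Solving: h(square D) = 0.4256, h(square E) = 0.3802.
Starting from square D, the probability is 0.4256.

0.4256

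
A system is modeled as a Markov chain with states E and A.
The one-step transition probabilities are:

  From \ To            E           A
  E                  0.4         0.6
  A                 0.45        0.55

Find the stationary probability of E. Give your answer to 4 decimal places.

Let the stationary distribution be π with π = πP and π_1 + π_2 = 1.
π_1 = 0.4·π_1 + 0.45·π_2
Solving with the normalization constraint gives π = (0.4286, 0.5714).
So the stationary probability of E is 0.4286.

0.4286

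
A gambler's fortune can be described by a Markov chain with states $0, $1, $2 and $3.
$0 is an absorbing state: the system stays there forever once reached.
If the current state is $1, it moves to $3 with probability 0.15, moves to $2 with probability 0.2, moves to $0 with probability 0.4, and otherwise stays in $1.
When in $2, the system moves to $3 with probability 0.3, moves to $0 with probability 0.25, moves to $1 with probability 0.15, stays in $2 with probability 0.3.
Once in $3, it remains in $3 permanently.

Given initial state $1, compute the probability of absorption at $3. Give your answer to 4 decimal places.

0.3333

Let h(s) be the probability of absorption at $3 starting from transient state s. Then h($3) = 1 and h($0) = 0. By first-step analysis:
h($1) = 0.4·0 + 0.25·h($1) + 0.2·h($2) + 0.15·1
h($2) = 0.25·0 + 0.15·h($1) + 0.3·h($2) + 0.3·1
Solving: h($1) = 0.3333, h($2) = 0.5000.
Starting from $1, the probability is 0.3333.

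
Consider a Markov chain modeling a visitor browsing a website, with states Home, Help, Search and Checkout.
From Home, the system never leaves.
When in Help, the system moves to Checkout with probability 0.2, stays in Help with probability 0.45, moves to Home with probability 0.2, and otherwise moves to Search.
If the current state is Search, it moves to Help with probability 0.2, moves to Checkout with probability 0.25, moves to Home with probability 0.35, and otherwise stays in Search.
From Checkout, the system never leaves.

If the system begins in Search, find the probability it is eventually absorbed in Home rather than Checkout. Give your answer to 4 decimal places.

Let h(s) be the probability of absorption at Home starting from transient state s. Then h(Home) = 1 and h(Checkout) = 0. By first-step analysis:
h(Help) = 0.2·1 + 0.45·h(Help) + 0.15·h(Search) + 0.2·0
h(Search) = 0.35·1 + 0.2·h(Help) + 0.2·h(Search) + 0.25·0
Solving: h(Help) = 0.5183, h(Search) = 0.5671.
Starting from Search, the probability is 0.5671.

0.5671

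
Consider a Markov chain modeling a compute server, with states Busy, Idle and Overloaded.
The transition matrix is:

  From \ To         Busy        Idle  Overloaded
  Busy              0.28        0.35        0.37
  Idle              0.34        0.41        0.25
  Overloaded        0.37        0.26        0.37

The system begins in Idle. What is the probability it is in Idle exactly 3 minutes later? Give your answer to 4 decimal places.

Propagate the distribution vector 3 minutes from Idle.
After 0 minutes: (0.0000, 1.0000, 0.0000)
After 1 minute: (0.3400, 0.4100, 0.2500)
After 2 minutes: (0.3271, 0.3521, 0.3208)
After 3 minutes: (0.3300, 0.3423, 0.3277)
P(in Idle after 3 minutes) = 0.3423

0.3423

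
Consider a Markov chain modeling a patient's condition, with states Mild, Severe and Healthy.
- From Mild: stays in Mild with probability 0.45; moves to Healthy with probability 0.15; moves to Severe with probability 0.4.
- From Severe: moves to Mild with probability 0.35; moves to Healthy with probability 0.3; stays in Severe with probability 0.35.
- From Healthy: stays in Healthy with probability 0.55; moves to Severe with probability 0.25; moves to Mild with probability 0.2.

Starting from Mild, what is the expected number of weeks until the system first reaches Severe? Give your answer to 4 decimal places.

Let t(s) be the expected number of weeks to first reach Severe from state s, with t(Severe) = 0. Conditioning on the first week:
t(Mild) = 1 + 0.45·t(Mild) + 0.15·t(Healthy)
t(Healthy) = 1 + 0.2·t(Mild) + 0.55·t(Healthy)
Solving: t(Mild) = 2.7586, t(Healthy) = 3.4483.
Expected weeks from Mild to Severe: 2.7586.

2.7586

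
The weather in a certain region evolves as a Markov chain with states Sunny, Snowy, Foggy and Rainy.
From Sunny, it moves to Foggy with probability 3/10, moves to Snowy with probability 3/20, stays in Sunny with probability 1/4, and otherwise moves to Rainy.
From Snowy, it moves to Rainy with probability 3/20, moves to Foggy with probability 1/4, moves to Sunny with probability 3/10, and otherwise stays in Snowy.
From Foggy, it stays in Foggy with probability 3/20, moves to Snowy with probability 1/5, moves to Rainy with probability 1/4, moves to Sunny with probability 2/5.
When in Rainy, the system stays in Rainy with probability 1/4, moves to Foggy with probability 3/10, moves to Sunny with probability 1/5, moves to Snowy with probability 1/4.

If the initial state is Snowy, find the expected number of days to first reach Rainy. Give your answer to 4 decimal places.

Let t(s) be the expected number of days to first reach Rainy from state s, with t(Rainy) = 0. Conditioning on the first day:
t(Sunny) = 1 + 0.25·t(Sunny) + 0.15·t(Snowy) + 0.3·t(Foggy)
t(Snowy) = 1 + 0.3·t(Sunny) + 0.3·t(Snowy) + 0.25·t(Foggy)
t(Foggy) = 1 + 0.4·t(Sunny) + 0.2·t(Snowy) + 0.15·t(Foggy)
Solving: t(Sunny) = 3.8659, t(Snowy) = 4.5365, t(Foggy) = 4.0631.
Expected days from Snowy to Rainy: 4.5365.

4.5365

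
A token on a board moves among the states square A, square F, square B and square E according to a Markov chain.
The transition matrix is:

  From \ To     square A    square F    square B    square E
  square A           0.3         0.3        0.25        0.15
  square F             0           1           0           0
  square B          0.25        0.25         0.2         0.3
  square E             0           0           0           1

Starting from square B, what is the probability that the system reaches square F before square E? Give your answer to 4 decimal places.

0.5025

Let h(s) be the probability of absorption at square F starting from transient state s. Then h(square F) = 1 and h(square E) = 0. By first-step analysis:
h(square A) = 0.3·h(square A) + 0.3·1 + 0.25·h(square B) + 0.15·0
h(square B) = 0.25·h(square A) + 0.25·1 + 0.2·h(square B) + 0.3·0
Solving: h(square A) = 0.6080, h(square B) = 0.5025.
Starting from square B, the probability is 0.5025.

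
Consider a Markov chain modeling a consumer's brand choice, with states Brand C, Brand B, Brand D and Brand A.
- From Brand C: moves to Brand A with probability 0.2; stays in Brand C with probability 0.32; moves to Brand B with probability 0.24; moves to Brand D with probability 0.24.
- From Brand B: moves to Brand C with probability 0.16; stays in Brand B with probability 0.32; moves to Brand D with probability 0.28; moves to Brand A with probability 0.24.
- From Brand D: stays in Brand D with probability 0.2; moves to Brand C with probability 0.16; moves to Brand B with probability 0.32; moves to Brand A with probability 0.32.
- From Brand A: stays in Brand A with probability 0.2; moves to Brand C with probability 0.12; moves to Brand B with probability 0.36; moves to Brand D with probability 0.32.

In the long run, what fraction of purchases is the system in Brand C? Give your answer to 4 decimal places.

Let the stationary distribution be π with π = πP and π_1 + π_2 + π_3 + π_4 = 1.
π_1 = 0.32·π_1 + 0.16·π_2 + 0.16·π_3 + 0.12·π_4
π_2 = 0.24·π_1 + 0.32·π_2 + 0.32·π_3 + 0.36·π_4
π_3 = 0.24·π_1 + 0.28·π_2 + 0.2·π_3 + 0.32·π_4
Solving with the normalization constraint gives π = (0.1789, 0.3155, 0.2617, 0.2440).
So the stationary probability of Brand C is 0.1789.

0.1789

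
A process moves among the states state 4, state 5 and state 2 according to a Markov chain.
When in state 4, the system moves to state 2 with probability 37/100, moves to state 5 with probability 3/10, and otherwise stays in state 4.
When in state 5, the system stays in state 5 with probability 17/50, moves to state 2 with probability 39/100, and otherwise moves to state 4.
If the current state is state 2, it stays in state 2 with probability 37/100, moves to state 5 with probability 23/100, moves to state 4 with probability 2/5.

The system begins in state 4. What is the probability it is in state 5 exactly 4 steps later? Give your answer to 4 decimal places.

Propagate the distribution vector 4 steps from state 4.
After 0 steps: (1.0000, 0.0000, 0.0000)
After 1 step: (0.3300, 0.3000, 0.3700)
After 2 steps: (0.3379, 0.2861, 0.3760)
After 3 steps: (0.3392, 0.2851, 0.3757)
After 4 steps: (0.3392, 0.2851, 0.3757)
P(in state 5 after 4 steps) = 0.2851

0.2851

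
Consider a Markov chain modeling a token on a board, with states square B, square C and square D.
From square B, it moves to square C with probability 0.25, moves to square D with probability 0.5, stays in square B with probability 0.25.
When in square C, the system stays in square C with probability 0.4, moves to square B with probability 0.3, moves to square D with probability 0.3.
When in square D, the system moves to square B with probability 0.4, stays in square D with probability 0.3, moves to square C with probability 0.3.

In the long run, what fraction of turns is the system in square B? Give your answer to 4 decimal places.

0.3204

Let the stationary distribution be π with π = πP and π_1 + π_2 + π_3 = 1.
π_1 = 0.25·π_1 + 0.3·π_2 + 0.4·π_3
π_2 = 0.25·π_1 + 0.4·π_2 + 0.3·π_3
Solving with the normalization constraint gives π = (0.3204, 0.3155, 0.3641).
So the stationary probability of square B is 0.3204.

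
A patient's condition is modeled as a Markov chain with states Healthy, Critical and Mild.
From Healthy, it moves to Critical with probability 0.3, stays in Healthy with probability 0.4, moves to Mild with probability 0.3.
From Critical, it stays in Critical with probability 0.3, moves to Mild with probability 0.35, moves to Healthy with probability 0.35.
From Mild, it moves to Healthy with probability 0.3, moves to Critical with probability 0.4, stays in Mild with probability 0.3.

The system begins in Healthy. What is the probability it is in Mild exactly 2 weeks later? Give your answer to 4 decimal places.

0.3150

Sum over the intermediate state after 1 week:
P = P(Healthy→Healthy)·P(Healthy→Mild) + P(Healthy→Critical)·P(Critical→Mild) + P(Healthy→Mild)·P(Mild→Mild)
  = 0.4×0.3 + 0.3×0.35 + 0.3×0.3
  = 0.1200 + 0.1050 + 0.0900 = 0.3150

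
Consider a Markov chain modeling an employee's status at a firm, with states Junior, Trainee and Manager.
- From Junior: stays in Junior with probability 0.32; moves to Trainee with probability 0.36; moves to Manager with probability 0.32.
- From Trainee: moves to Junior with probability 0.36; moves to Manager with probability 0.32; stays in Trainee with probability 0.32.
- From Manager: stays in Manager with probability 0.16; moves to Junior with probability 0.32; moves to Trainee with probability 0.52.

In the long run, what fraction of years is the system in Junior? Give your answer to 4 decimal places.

0.3355

Let the stationary distribution be π with π = πP and π_1 + π_2 + π_3 = 1.
π_1 = 0.32·π_1 + 0.36·π_2 + 0.32·π_3
π_2 = 0.36·π_1 + 0.32·π_2 + 0.52·π_3
Solving with the normalization constraint gives π = (0.3355, 0.3886, 0.2759).
So the stationary probability of Junior is 0.3355.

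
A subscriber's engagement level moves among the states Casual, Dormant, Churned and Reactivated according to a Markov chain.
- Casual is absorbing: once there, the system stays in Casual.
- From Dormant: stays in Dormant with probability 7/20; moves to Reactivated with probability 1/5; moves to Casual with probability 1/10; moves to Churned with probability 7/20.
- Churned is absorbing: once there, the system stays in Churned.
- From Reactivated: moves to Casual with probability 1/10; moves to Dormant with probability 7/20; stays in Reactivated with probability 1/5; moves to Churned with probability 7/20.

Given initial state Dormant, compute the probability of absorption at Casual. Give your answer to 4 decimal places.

Let h(s) be the probability of absorption at Casual starting from transient state s. Then h(Casual) = 1 and h(Churned) = 0. By first-step analysis:
h(Dormant) = 0.1·1 + 0.35·h(Dormant) + 0.35·0 + 0.2·h(Reactivated)
h(Reactivated) = 0.1·1 + 0.35·h(Dormant) + 0.35·0 + 0.2·h(Reactivated)
Solving: h(Dormant) = 0.2222, h(Reactivated) = 0.2222.
Starting from Dormant, the probability is 0.2222.

0.2222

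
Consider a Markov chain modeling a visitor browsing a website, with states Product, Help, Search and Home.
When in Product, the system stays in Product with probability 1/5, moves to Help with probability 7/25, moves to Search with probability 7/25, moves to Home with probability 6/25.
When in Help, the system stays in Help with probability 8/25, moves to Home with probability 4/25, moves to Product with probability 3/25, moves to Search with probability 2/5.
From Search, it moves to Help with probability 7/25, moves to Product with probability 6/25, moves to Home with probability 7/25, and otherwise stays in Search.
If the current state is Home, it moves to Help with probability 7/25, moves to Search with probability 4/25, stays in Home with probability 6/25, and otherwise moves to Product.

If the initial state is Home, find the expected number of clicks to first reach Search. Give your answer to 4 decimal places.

3.8754

Let t(s) be the expected number of clicks to first reach Search from state s, with t(Search) = 0. Conditioning on the first click:
t(Product) = 1 + 0.2·t(Product) + 0.28·t(Help) + 0.24·t(Home)
t(Help) = 1 + 0.12·t(Product) + 0.32·t(Help) + 0.16·t(Home)
t(Home) = 1 + 0.32·t(Product) + 0.28·t(Help) + 0.24·t(Home)
Solving: t(Product) = 3.4602, t(Help) = 2.9931, t(Home) = 3.8754.
Expected clicks from Home to Search: 3.8754.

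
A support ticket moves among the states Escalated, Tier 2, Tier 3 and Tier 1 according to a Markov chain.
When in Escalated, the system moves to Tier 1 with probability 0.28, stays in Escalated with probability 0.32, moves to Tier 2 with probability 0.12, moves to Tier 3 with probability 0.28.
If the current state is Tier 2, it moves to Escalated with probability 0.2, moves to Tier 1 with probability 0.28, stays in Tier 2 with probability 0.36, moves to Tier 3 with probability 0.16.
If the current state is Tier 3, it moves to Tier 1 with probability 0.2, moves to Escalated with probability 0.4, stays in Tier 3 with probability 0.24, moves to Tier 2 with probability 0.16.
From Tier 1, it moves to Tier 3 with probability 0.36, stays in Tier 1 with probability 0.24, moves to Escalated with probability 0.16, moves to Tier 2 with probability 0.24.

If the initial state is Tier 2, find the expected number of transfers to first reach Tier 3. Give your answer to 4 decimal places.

Let t(s) be the expected number of transfers to first reach Tier 3 from state s, with t(Tier 3) = 0. Conditioning on the first transfer:
t(Escalated) = 1 + 0.32·t(Escalated) + 0.12·t(Tier 2) + 0.28·t(Tier 1)
t(Tier 2) = 1 + 0.2·t(Escalated) + 0.36·t(Tier 2) + 0.28·t(Tier 1)
t(Tier 1) = 1 + 0.16·t(Escalated) + 0.24·t(Tier 2) + 0.24·t(Tier 1)
Solving: t(Escalated) = 3.6037, t(Tier 2) = 4.1727, t(Tier 1) = 3.3922.
Expected transfers from Tier 2 to Tier 3: 4.1727.

4.1727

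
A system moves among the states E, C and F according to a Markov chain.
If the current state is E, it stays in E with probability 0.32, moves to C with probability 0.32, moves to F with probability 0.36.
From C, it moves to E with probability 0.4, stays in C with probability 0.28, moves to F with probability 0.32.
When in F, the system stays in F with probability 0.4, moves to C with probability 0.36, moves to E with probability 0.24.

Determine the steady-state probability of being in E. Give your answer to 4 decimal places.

0.3168

Let the stationary distribution be π with π = πP and π_1 + π_2 + π_3 = 1.
π_1 = 0.32·π_1 + 0.4·π_2 + 0.24·π_3
π_2 = 0.32·π_1 + 0.28·π_2 + 0.36·π_3
Solving with the normalization constraint gives π = (0.3168, 0.3216, 0.3616).
So the stationary probability of E is 0.3168.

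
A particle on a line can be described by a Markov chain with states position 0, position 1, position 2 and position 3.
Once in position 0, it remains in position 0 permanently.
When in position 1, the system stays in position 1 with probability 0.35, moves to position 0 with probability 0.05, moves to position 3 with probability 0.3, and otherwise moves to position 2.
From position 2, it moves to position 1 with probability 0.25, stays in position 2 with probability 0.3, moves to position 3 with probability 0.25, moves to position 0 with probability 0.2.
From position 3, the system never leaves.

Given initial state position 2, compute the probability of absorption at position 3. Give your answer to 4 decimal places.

0.6250

Let h(s) be the probability of absorption at position 3 starting from transient state s. Then h(position 3) = 1 and h(position 0) = 0. By first-step analysis:
h(position 1) = 0.05·0 + 0.35·h(position 1) + 0.3·h(position 2) + 0.3·1
h(position 2) = 0.2·0 + 0.25·h(position 1) + 0.3·h(position 2) + 0.25·1
Solving: h(position 1) = 0.7500, h(position 2) = 0.6250.
Starting from position 2, the probability is 0.6250.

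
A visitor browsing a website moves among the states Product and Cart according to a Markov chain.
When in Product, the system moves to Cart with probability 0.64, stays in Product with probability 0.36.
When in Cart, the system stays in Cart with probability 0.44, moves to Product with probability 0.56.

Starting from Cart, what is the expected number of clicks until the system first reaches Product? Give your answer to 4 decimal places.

Let t(s) be the expected number of clicks to first reach Product from state s, with t(Product) = 0. Conditioning on the first click:
t(Cart) = 1 + 0.44·t(Cart)
Solving: t(Cart) = 1.7857.
Expected clicks from Cart to Product: 1.7857.

1.7857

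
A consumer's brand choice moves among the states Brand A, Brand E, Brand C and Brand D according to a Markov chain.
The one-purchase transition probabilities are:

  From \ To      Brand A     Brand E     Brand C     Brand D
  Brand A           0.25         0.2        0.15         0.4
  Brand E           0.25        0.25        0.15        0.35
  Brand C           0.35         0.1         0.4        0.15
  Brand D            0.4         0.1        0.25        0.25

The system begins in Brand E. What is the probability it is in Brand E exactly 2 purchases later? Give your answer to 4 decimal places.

Propagate the distribution vector 2 purchases from Brand E.
After 0 purchases: (0.0000, 1.0000, 0.0000, 0.0000)
After 1 purchase: (0.2500, 0.2500, 0.1500, 0.3500)
After 2 purchases: (0.3175, 0.1625, 0.2225, 0.2975)
P(in Brand E after 2 purchases) = 0.1625

0.1625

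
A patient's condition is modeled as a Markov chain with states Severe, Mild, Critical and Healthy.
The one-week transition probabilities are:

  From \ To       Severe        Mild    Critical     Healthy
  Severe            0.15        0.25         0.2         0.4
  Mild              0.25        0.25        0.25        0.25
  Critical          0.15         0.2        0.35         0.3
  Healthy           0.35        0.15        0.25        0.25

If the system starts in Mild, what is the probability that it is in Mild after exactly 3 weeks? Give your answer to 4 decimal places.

Propagate the distribution vector 3 weeks from Mild.
After 0 weeks: (0.0000, 1.0000, 0.0000, 0.0000)
After 1 week: (0.2500, 0.2500, 0.2500, 0.2500)
After 2 weeks: (0.2250, 0.2125, 0.2625, 0.3000)
After 3 weeks: (0.2313, 0.2069, 0.2650, 0.2969)
P(in Mild after 3 weeks) = 0.2069

0.2069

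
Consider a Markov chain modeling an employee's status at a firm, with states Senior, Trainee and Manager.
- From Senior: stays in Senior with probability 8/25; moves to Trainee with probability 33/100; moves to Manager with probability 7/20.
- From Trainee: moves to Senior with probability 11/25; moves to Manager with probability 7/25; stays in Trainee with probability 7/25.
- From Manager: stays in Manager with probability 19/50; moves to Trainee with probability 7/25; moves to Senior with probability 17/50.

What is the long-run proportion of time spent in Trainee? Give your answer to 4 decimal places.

0.2981

Let the stationary distribution be π with π = πP and π_1 + π_2 + π_3 = 1.
π_1 = 0.32·π_1 + 0.44·π_2 + 0.34·π_3
π_2 = 0.33·π_1 + 0.28·π_2 + 0.28·π_3
Solving with the normalization constraint gives π = (0.3626, 0.2981, 0.3393).
So the stationary probability of Trainee is 0.2981.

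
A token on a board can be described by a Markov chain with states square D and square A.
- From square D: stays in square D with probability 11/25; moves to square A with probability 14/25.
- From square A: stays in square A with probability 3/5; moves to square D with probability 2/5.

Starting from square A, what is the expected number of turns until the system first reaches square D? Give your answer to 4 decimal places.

2.5000

Let t(s) be the expected number of turns to first reach square D from state s, with t(square D) = 0. Conditioning on the first turn:
t(square A) = 1 + 0.6·t(square A)
Solving: t(square A) = 2.5000.
Expected turns from square A to square D: 2.5000.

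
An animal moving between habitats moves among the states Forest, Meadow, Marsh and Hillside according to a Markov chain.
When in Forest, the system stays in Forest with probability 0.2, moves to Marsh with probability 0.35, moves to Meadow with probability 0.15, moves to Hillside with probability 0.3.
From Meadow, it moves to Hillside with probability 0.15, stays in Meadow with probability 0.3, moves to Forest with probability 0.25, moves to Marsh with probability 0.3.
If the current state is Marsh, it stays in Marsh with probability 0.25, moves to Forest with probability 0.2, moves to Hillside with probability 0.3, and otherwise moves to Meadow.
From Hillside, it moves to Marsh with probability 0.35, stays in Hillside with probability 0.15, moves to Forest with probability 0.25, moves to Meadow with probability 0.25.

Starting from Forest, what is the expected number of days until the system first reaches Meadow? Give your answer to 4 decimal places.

Let t(s) be the expected number of days to first reach Meadow from state s, with t(Meadow) = 0. Conditioning on the first day:
t(Forest) = 1 + 0.2·t(Forest) + 0.35·t(Marsh) + 0.3·t(Hillside)
t(Marsh) = 1 + 0.2·t(Forest) + 0.25·t(Marsh) + 0.3·t(Hillside)
t(Hillside) = 1 + 0.25·t(Forest) + 0.35·t(Marsh) + 0.15·t(Hillside)
Solving: t(Forest) = 4.8099, t(Marsh) = 4.3726, t(Hillside) = 4.3916.
Expected days from Forest to Meadow: 4.8099.

4.8099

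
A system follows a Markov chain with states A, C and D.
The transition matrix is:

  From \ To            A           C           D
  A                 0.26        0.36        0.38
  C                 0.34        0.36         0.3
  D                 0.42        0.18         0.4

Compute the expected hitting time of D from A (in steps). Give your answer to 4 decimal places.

Let t(s) be the expected number of steps to first reach D from state s, with t(D) = 0. Conditioning on the first step:
t(A) = 1 + 0.26·t(A) + 0.36·t(C)
t(C) = 1 + 0.34·t(A) + 0.36·t(C)
Solving: t(A) = 2.8474, t(C) = 3.0752.
Expected steps from A to D: 2.8474.

2.8474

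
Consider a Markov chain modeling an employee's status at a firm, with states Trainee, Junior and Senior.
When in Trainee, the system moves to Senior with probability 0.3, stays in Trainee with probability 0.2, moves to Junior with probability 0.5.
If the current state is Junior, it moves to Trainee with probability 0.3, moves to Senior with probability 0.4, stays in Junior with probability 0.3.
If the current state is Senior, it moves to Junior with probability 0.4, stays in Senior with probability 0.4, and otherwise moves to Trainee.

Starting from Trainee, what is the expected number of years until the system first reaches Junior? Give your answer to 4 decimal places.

Let t(s) be the expected number of years to first reach Junior from state s, with t(Junior) = 0. Conditioning on the first year:
t(Trainee) = 1 + 0.2·t(Trainee) + 0.3·t(Senior)
t(Senior) = 1 + 0.2·t(Trainee) + 0.4·t(Senior)
Solving: t(Trainee) = 2.1429, t(Senior) = 2.3810.
Expected years from Trainee to Junior: 2.1429.

2.1429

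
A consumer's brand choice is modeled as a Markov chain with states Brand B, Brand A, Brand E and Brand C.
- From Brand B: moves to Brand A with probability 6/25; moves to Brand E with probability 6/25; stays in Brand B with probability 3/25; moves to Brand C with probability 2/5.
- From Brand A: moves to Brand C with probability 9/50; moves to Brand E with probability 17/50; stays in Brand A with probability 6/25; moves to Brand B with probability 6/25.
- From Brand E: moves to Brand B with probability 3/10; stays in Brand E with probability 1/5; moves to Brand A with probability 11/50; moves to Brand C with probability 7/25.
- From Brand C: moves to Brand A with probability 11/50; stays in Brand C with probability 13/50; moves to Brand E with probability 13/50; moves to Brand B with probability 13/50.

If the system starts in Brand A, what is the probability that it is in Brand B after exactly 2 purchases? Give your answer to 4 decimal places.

Propagate the distribution vector 2 purchases from Brand A.
After 0 purchases: (0.0000, 1.0000, 0.0000, 0.0000)
After 1 purchase: (0.2400, 0.2400, 0.3400, 0.1800)
After 2 purchases: (0.2352, 0.2296, 0.2540, 0.2812)
P(in Brand B after 2 purchases) = 0.2352

0.2352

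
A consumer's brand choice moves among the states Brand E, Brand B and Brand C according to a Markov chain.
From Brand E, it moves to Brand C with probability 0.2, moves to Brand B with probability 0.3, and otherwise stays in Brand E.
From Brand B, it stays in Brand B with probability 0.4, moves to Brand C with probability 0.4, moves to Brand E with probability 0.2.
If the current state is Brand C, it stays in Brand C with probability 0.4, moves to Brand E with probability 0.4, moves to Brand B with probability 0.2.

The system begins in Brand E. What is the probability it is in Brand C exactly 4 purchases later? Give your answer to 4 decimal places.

Propagate the distribution vector 4 purchases from Brand E.
After 0 purchases: (1.0000, 0.0000, 0.0000)
After 1 purchase: (0.5000, 0.3000, 0.2000)
After 2 purchases: (0.3900, 0.3100, 0.3000)
After 3 purchases: (0.3770, 0.3010, 0.3220)
After 4 purchases: (0.3775, 0.2979, 0.3246)
P(in Brand C after 4 purchases) = 0.3246

0.3246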